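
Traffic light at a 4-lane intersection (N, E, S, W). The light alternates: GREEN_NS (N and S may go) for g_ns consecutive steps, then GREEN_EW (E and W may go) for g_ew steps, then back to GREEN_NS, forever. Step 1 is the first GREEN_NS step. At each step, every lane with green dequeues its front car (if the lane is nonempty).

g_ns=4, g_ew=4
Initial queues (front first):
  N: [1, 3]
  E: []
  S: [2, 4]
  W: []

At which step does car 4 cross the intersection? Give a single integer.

Step 1 [NS]: N:car1-GO,E:wait,S:car2-GO,W:wait | queues: N=1 E=0 S=1 W=0
Step 2 [NS]: N:car3-GO,E:wait,S:car4-GO,W:wait | queues: N=0 E=0 S=0 W=0
Car 4 crosses at step 2

2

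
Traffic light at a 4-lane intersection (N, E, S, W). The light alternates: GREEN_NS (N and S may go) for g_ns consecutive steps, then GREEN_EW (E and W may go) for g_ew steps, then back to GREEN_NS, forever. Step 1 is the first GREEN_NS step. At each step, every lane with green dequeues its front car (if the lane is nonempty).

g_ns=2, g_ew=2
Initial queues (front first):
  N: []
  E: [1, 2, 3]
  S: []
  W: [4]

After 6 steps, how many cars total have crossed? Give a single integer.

Answer: 3

Derivation:
Step 1 [NS]: N:empty,E:wait,S:empty,W:wait | queues: N=0 E=3 S=0 W=1
Step 2 [NS]: N:empty,E:wait,S:empty,W:wait | queues: N=0 E=3 S=0 W=1
Step 3 [EW]: N:wait,E:car1-GO,S:wait,W:car4-GO | queues: N=0 E=2 S=0 W=0
Step 4 [EW]: N:wait,E:car2-GO,S:wait,W:empty | queues: N=0 E=1 S=0 W=0
Step 5 [NS]: N:empty,E:wait,S:empty,W:wait | queues: N=0 E=1 S=0 W=0
Step 6 [NS]: N:empty,E:wait,S:empty,W:wait | queues: N=0 E=1 S=0 W=0
Cars crossed by step 6: 3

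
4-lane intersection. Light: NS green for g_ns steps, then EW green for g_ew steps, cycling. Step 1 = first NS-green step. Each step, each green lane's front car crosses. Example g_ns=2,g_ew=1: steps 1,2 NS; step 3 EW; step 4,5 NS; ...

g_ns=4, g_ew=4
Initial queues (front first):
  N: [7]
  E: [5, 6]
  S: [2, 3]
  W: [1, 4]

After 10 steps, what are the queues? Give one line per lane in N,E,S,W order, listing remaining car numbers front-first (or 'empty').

Step 1 [NS]: N:car7-GO,E:wait,S:car2-GO,W:wait | queues: N=0 E=2 S=1 W=2
Step 2 [NS]: N:empty,E:wait,S:car3-GO,W:wait | queues: N=0 E=2 S=0 W=2
Step 3 [NS]: N:empty,E:wait,S:empty,W:wait | queues: N=0 E=2 S=0 W=2
Step 4 [NS]: N:empty,E:wait,S:empty,W:wait | queues: N=0 E=2 S=0 W=2
Step 5 [EW]: N:wait,E:car5-GO,S:wait,W:car1-GO | queues: N=0 E=1 S=0 W=1
Step 6 [EW]: N:wait,E:car6-GO,S:wait,W:car4-GO | queues: N=0 E=0 S=0 W=0

N: empty
E: empty
S: empty
W: empty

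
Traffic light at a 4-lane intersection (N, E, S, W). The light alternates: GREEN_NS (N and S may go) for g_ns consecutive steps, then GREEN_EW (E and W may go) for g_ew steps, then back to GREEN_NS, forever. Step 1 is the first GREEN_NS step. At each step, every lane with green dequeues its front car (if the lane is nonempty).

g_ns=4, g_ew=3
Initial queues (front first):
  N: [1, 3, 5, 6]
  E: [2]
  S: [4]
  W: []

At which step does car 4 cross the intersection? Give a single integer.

Step 1 [NS]: N:car1-GO,E:wait,S:car4-GO,W:wait | queues: N=3 E=1 S=0 W=0
Step 2 [NS]: N:car3-GO,E:wait,S:empty,W:wait | queues: N=2 E=1 S=0 W=0
Step 3 [NS]: N:car5-GO,E:wait,S:empty,W:wait | queues: N=1 E=1 S=0 W=0
Step 4 [NS]: N:car6-GO,E:wait,S:empty,W:wait | queues: N=0 E=1 S=0 W=0
Step 5 [EW]: N:wait,E:car2-GO,S:wait,W:empty | queues: N=0 E=0 S=0 W=0
Car 4 crosses at step 1

1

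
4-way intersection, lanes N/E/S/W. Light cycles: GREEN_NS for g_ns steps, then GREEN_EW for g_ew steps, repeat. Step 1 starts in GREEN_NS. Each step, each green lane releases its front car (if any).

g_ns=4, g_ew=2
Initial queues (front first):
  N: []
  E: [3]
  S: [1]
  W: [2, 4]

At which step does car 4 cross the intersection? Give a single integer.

Step 1 [NS]: N:empty,E:wait,S:car1-GO,W:wait | queues: N=0 E=1 S=0 W=2
Step 2 [NS]: N:empty,E:wait,S:empty,W:wait | queues: N=0 E=1 S=0 W=2
Step 3 [NS]: N:empty,E:wait,S:empty,W:wait | queues: N=0 E=1 S=0 W=2
Step 4 [NS]: N:empty,E:wait,S:empty,W:wait | queues: N=0 E=1 S=0 W=2
Step 5 [EW]: N:wait,E:car3-GO,S:wait,W:car2-GO | queues: N=0 E=0 S=0 W=1
Step 6 [EW]: N:wait,E:empty,S:wait,W:car4-GO | queues: N=0 E=0 S=0 W=0
Car 4 crosses at step 6

6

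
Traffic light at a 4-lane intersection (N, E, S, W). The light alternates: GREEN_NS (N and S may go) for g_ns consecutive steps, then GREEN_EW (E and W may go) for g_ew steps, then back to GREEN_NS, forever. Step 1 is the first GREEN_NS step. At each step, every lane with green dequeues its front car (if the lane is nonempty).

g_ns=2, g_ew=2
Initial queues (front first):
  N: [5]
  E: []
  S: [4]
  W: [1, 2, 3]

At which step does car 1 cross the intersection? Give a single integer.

Step 1 [NS]: N:car5-GO,E:wait,S:car4-GO,W:wait | queues: N=0 E=0 S=0 W=3
Step 2 [NS]: N:empty,E:wait,S:empty,W:wait | queues: N=0 E=0 S=0 W=3
Step 3 [EW]: N:wait,E:empty,S:wait,W:car1-GO | queues: N=0 E=0 S=0 W=2
Step 4 [EW]: N:wait,E:empty,S:wait,W:car2-GO | queues: N=0 E=0 S=0 W=1
Step 5 [NS]: N:empty,E:wait,S:empty,W:wait | queues: N=0 E=0 S=0 W=1
Step 6 [NS]: N:empty,E:wait,S:empty,W:wait | queues: N=0 E=0 S=0 W=1
Step 7 [EW]: N:wait,E:empty,S:wait,W:car3-GO | queues: N=0 E=0 S=0 W=0
Car 1 crosses at step 3

3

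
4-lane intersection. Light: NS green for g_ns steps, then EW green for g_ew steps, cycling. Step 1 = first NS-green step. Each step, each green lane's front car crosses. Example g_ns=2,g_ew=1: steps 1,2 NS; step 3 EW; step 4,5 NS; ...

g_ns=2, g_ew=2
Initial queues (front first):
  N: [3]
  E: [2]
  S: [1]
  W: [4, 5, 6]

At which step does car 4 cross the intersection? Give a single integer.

Step 1 [NS]: N:car3-GO,E:wait,S:car1-GO,W:wait | queues: N=0 E=1 S=0 W=3
Step 2 [NS]: N:empty,E:wait,S:empty,W:wait | queues: N=0 E=1 S=0 W=3
Step 3 [EW]: N:wait,E:car2-GO,S:wait,W:car4-GO | queues: N=0 E=0 S=0 W=2
Step 4 [EW]: N:wait,E:empty,S:wait,W:car5-GO | queues: N=0 E=0 S=0 W=1
Step 5 [NS]: N:empty,E:wait,S:empty,W:wait | queues: N=0 E=0 S=0 W=1
Step 6 [NS]: N:empty,E:wait,S:empty,W:wait | queues: N=0 E=0 S=0 W=1
Step 7 [EW]: N:wait,E:empty,S:wait,W:car6-GO | queues: N=0 E=0 S=0 W=0
Car 4 crosses at step 3

3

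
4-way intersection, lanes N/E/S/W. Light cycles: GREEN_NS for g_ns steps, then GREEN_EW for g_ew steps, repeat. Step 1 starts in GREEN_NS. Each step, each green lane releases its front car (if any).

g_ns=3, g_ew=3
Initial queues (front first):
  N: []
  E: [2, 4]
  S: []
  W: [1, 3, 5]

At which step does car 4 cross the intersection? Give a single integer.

Step 1 [NS]: N:empty,E:wait,S:empty,W:wait | queues: N=0 E=2 S=0 W=3
Step 2 [NS]: N:empty,E:wait,S:empty,W:wait | queues: N=0 E=2 S=0 W=3
Step 3 [NS]: N:empty,E:wait,S:empty,W:wait | queues: N=0 E=2 S=0 W=3
Step 4 [EW]: N:wait,E:car2-GO,S:wait,W:car1-GO | queues: N=0 E=1 S=0 W=2
Step 5 [EW]: N:wait,E:car4-GO,S:wait,W:car3-GO | queues: N=0 E=0 S=0 W=1
Step 6 [EW]: N:wait,E:empty,S:wait,W:car5-GO | queues: N=0 E=0 S=0 W=0
Car 4 crosses at step 5

5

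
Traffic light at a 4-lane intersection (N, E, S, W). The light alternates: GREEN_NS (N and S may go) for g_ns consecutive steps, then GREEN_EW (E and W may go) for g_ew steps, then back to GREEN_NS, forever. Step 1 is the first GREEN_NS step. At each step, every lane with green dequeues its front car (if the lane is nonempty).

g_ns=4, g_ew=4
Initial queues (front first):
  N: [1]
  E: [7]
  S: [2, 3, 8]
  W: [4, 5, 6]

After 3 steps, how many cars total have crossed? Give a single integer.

Answer: 4

Derivation:
Step 1 [NS]: N:car1-GO,E:wait,S:car2-GO,W:wait | queues: N=0 E=1 S=2 W=3
Step 2 [NS]: N:empty,E:wait,S:car3-GO,W:wait | queues: N=0 E=1 S=1 W=3
Step 3 [NS]: N:empty,E:wait,S:car8-GO,W:wait | queues: N=0 E=1 S=0 W=3
Cars crossed by step 3: 4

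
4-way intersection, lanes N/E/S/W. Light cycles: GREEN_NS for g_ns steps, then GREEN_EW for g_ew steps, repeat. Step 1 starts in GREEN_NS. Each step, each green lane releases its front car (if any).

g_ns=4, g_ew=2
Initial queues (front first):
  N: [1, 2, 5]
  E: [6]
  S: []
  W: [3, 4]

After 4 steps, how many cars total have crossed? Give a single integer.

Step 1 [NS]: N:car1-GO,E:wait,S:empty,W:wait | queues: N=2 E=1 S=0 W=2
Step 2 [NS]: N:car2-GO,E:wait,S:empty,W:wait | queues: N=1 E=1 S=0 W=2
Step 3 [NS]: N:car5-GO,E:wait,S:empty,W:wait | queues: N=0 E=1 S=0 W=2
Step 4 [NS]: N:empty,E:wait,S:empty,W:wait | queues: N=0 E=1 S=0 W=2
Cars crossed by step 4: 3

Answer: 3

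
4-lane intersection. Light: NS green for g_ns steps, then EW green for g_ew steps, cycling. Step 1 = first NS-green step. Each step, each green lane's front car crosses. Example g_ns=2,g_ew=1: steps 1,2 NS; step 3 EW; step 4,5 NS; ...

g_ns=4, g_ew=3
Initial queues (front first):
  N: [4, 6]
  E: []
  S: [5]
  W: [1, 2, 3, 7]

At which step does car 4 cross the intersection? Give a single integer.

Step 1 [NS]: N:car4-GO,E:wait,S:car5-GO,W:wait | queues: N=1 E=0 S=0 W=4
Step 2 [NS]: N:car6-GO,E:wait,S:empty,W:wait | queues: N=0 E=0 S=0 W=4
Step 3 [NS]: N:empty,E:wait,S:empty,W:wait | queues: N=0 E=0 S=0 W=4
Step 4 [NS]: N:empty,E:wait,S:empty,W:wait | queues: N=0 E=0 S=0 W=4
Step 5 [EW]: N:wait,E:empty,S:wait,W:car1-GO | queues: N=0 E=0 S=0 W=3
Step 6 [EW]: N:wait,E:empty,S:wait,W:car2-GO | queues: N=0 E=0 S=0 W=2
Step 7 [EW]: N:wait,E:empty,S:wait,W:car3-GO | queues: N=0 E=0 S=0 W=1
Step 8 [NS]: N:empty,E:wait,S:empty,W:wait | queues: N=0 E=0 S=0 W=1
Step 9 [NS]: N:empty,E:wait,S:empty,W:wait | queues: N=0 E=0 S=0 W=1
Step 10 [NS]: N:empty,E:wait,S:empty,W:wait | queues: N=0 E=0 S=0 W=1
Step 11 [NS]: N:empty,E:wait,S:empty,W:wait | queues: N=0 E=0 S=0 W=1
Step 12 [EW]: N:wait,E:empty,S:wait,W:car7-GO | queues: N=0 E=0 S=0 W=0
Car 4 crosses at step 1

1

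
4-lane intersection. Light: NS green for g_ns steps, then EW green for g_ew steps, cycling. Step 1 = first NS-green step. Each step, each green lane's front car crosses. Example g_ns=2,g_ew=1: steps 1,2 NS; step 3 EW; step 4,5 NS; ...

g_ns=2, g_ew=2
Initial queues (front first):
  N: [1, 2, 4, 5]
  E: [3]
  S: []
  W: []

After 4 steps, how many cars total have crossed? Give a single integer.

Step 1 [NS]: N:car1-GO,E:wait,S:empty,W:wait | queues: N=3 E=1 S=0 W=0
Step 2 [NS]: N:car2-GO,E:wait,S:empty,W:wait | queues: N=2 E=1 S=0 W=0
Step 3 [EW]: N:wait,E:car3-GO,S:wait,W:empty | queues: N=2 E=0 S=0 W=0
Step 4 [EW]: N:wait,E:empty,S:wait,W:empty | queues: N=2 E=0 S=0 W=0
Cars crossed by step 4: 3

Answer: 3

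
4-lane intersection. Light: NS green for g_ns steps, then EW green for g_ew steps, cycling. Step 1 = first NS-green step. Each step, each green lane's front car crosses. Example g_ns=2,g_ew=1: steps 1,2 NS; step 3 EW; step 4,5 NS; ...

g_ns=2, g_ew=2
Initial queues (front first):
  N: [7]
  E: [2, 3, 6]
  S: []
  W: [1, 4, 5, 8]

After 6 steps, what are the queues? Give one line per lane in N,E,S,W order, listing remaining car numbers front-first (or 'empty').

Step 1 [NS]: N:car7-GO,E:wait,S:empty,W:wait | queues: N=0 E=3 S=0 W=4
Step 2 [NS]: N:empty,E:wait,S:empty,W:wait | queues: N=0 E=3 S=0 W=4
Step 3 [EW]: N:wait,E:car2-GO,S:wait,W:car1-GO | queues: N=0 E=2 S=0 W=3
Step 4 [EW]: N:wait,E:car3-GO,S:wait,W:car4-GO | queues: N=0 E=1 S=0 W=2
Step 5 [NS]: N:empty,E:wait,S:empty,W:wait | queues: N=0 E=1 S=0 W=2
Step 6 [NS]: N:empty,E:wait,S:empty,W:wait | queues: N=0 E=1 S=0 W=2

N: empty
E: 6
S: empty
W: 5 8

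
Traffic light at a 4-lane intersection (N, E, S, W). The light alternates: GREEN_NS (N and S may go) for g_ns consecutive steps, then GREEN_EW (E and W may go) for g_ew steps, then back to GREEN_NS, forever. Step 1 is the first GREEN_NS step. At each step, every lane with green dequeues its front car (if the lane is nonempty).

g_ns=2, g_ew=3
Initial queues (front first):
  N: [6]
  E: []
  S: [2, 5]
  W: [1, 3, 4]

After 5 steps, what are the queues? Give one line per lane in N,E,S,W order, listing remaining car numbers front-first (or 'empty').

Step 1 [NS]: N:car6-GO,E:wait,S:car2-GO,W:wait | queues: N=0 E=0 S=1 W=3
Step 2 [NS]: N:empty,E:wait,S:car5-GO,W:wait | queues: N=0 E=0 S=0 W=3
Step 3 [EW]: N:wait,E:empty,S:wait,W:car1-GO | queues: N=0 E=0 S=0 W=2
Step 4 [EW]: N:wait,E:empty,S:wait,W:car3-GO | queues: N=0 E=0 S=0 W=1
Step 5 [EW]: N:wait,E:empty,S:wait,W:car4-GO | queues: N=0 E=0 S=0 W=0

N: empty
E: empty
S: empty
W: empty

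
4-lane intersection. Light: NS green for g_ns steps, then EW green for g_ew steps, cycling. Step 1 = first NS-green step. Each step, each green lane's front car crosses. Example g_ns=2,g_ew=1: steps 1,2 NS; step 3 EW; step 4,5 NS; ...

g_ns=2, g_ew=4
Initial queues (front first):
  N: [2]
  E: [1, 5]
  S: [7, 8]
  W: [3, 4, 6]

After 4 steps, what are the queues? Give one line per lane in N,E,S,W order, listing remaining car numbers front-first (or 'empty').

Step 1 [NS]: N:car2-GO,E:wait,S:car7-GO,W:wait | queues: N=0 E=2 S=1 W=3
Step 2 [NS]: N:empty,E:wait,S:car8-GO,W:wait | queues: N=0 E=2 S=0 W=3
Step 3 [EW]: N:wait,E:car1-GO,S:wait,W:car3-GO | queues: N=0 E=1 S=0 W=2
Step 4 [EW]: N:wait,E:car5-GO,S:wait,W:car4-GO | queues: N=0 E=0 S=0 W=1

N: empty
E: empty
S: empty
W: 6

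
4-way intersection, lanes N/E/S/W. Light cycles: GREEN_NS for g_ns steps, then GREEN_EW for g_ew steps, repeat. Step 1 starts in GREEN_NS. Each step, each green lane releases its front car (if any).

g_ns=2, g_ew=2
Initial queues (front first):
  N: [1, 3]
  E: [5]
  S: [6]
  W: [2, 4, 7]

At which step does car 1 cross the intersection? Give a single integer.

Step 1 [NS]: N:car1-GO,E:wait,S:car6-GO,W:wait | queues: N=1 E=1 S=0 W=3
Step 2 [NS]: N:car3-GO,E:wait,S:empty,W:wait | queues: N=0 E=1 S=0 W=3
Step 3 [EW]: N:wait,E:car5-GO,S:wait,W:car2-GO | queues: N=0 E=0 S=0 W=2
Step 4 [EW]: N:wait,E:empty,S:wait,W:car4-GO | queues: N=0 E=0 S=0 W=1
Step 5 [NS]: N:empty,E:wait,S:empty,W:wait | queues: N=0 E=0 S=0 W=1
Step 6 [NS]: N:empty,E:wait,S:empty,W:wait | queues: N=0 E=0 S=0 W=1
Step 7 [EW]: N:wait,E:empty,S:wait,W:car7-GO | queues: N=0 E=0 S=0 W=0
Car 1 crosses at step 1

1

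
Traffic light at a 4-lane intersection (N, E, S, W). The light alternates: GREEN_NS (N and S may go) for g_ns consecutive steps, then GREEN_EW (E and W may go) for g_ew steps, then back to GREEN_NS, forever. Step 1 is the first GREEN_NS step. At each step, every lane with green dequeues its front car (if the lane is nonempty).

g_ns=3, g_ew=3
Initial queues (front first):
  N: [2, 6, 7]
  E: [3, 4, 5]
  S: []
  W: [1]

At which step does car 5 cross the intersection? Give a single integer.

Step 1 [NS]: N:car2-GO,E:wait,S:empty,W:wait | queues: N=2 E=3 S=0 W=1
Step 2 [NS]: N:car6-GO,E:wait,S:empty,W:wait | queues: N=1 E=3 S=0 W=1
Step 3 [NS]: N:car7-GO,E:wait,S:empty,W:wait | queues: N=0 E=3 S=0 W=1
Step 4 [EW]: N:wait,E:car3-GO,S:wait,W:car1-GO | queues: N=0 E=2 S=0 W=0
Step 5 [EW]: N:wait,E:car4-GO,S:wait,W:empty | queues: N=0 E=1 S=0 W=0
Step 6 [EW]: N:wait,E:car5-GO,S:wait,W:empty | queues: N=0 E=0 S=0 W=0
Car 5 crosses at step 6

6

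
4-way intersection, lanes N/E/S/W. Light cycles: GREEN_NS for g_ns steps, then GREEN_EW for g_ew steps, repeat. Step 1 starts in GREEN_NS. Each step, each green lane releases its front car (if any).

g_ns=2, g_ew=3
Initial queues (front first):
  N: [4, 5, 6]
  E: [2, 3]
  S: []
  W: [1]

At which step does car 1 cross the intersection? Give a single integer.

Step 1 [NS]: N:car4-GO,E:wait,S:empty,W:wait | queues: N=2 E=2 S=0 W=1
Step 2 [NS]: N:car5-GO,E:wait,S:empty,W:wait | queues: N=1 E=2 S=0 W=1
Step 3 [EW]: N:wait,E:car2-GO,S:wait,W:car1-GO | queues: N=1 E=1 S=0 W=0
Step 4 [EW]: N:wait,E:car3-GO,S:wait,W:empty | queues: N=1 E=0 S=0 W=0
Step 5 [EW]: N:wait,E:empty,S:wait,W:empty | queues: N=1 E=0 S=0 W=0
Step 6 [NS]: N:car6-GO,E:wait,S:empty,W:wait | queues: N=0 E=0 S=0 W=0
Car 1 crosses at step 3

3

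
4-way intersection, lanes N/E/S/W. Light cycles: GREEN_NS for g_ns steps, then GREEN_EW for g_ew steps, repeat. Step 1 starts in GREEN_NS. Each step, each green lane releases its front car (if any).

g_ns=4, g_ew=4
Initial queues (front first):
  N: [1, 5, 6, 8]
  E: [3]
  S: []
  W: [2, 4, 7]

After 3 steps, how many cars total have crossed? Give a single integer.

Answer: 3

Derivation:
Step 1 [NS]: N:car1-GO,E:wait,S:empty,W:wait | queues: N=3 E=1 S=0 W=3
Step 2 [NS]: N:car5-GO,E:wait,S:empty,W:wait | queues: N=2 E=1 S=0 W=3
Step 3 [NS]: N:car6-GO,E:wait,S:empty,W:wait | queues: N=1 E=1 S=0 W=3
Cars crossed by step 3: 3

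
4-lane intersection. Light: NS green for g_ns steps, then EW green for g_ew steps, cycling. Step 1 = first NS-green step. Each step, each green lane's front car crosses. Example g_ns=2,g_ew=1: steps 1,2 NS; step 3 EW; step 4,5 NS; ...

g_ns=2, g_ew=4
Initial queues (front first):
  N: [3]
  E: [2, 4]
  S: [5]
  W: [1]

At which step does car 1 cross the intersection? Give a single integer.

Step 1 [NS]: N:car3-GO,E:wait,S:car5-GO,W:wait | queues: N=0 E=2 S=0 W=1
Step 2 [NS]: N:empty,E:wait,S:empty,W:wait | queues: N=0 E=2 S=0 W=1
Step 3 [EW]: N:wait,E:car2-GO,S:wait,W:car1-GO | queues: N=0 E=1 S=0 W=0
Step 4 [EW]: N:wait,E:car4-GO,S:wait,W:empty | queues: N=0 E=0 S=0 W=0
Car 1 crosses at step 3

3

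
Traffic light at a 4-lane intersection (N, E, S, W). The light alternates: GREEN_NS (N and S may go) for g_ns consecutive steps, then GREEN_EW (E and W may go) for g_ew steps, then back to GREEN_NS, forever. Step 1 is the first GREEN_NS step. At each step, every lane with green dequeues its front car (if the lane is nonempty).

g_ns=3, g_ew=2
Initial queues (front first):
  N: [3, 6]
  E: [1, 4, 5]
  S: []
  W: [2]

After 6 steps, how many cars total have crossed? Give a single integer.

Answer: 5

Derivation:
Step 1 [NS]: N:car3-GO,E:wait,S:empty,W:wait | queues: N=1 E=3 S=0 W=1
Step 2 [NS]: N:car6-GO,E:wait,S:empty,W:wait | queues: N=0 E=3 S=0 W=1
Step 3 [NS]: N:empty,E:wait,S:empty,W:wait | queues: N=0 E=3 S=0 W=1
Step 4 [EW]: N:wait,E:car1-GO,S:wait,W:car2-GO | queues: N=0 E=2 S=0 W=0
Step 5 [EW]: N:wait,E:car4-GO,S:wait,W:empty | queues: N=0 E=1 S=0 W=0
Step 6 [NS]: N:empty,E:wait,S:empty,W:wait | queues: N=0 E=1 S=0 W=0
Cars crossed by step 6: 5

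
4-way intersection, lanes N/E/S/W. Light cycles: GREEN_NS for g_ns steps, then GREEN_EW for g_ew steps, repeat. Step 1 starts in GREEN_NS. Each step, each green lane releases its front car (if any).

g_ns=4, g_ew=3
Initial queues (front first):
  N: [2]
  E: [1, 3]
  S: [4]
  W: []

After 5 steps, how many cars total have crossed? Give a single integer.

Answer: 3

Derivation:
Step 1 [NS]: N:car2-GO,E:wait,S:car4-GO,W:wait | queues: N=0 E=2 S=0 W=0
Step 2 [NS]: N:empty,E:wait,S:empty,W:wait | queues: N=0 E=2 S=0 W=0
Step 3 [NS]: N:empty,E:wait,S:empty,W:wait | queues: N=0 E=2 S=0 W=0
Step 4 [NS]: N:empty,E:wait,S:empty,W:wait | queues: N=0 E=2 S=0 W=0
Step 5 [EW]: N:wait,E:car1-GO,S:wait,W:empty | queues: N=0 E=1 S=0 W=0
Cars crossed by step 5: 3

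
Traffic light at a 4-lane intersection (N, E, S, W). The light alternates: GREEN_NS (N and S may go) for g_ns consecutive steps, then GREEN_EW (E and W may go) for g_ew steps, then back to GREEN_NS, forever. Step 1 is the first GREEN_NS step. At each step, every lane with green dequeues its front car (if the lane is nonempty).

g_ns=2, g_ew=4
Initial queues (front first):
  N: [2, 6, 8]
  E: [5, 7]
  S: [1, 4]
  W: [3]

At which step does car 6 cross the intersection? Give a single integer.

Step 1 [NS]: N:car2-GO,E:wait,S:car1-GO,W:wait | queues: N=2 E=2 S=1 W=1
Step 2 [NS]: N:car6-GO,E:wait,S:car4-GO,W:wait | queues: N=1 E=2 S=0 W=1
Step 3 [EW]: N:wait,E:car5-GO,S:wait,W:car3-GO | queues: N=1 E=1 S=0 W=0
Step 4 [EW]: N:wait,E:car7-GO,S:wait,W:empty | queues: N=1 E=0 S=0 W=0
Step 5 [EW]: N:wait,E:empty,S:wait,W:empty | queues: N=1 E=0 S=0 W=0
Step 6 [EW]: N:wait,E:empty,S:wait,W:empty | queues: N=1 E=0 S=0 W=0
Step 7 [NS]: N:car8-GO,E:wait,S:empty,W:wait | queues: N=0 E=0 S=0 W=0
Car 6 crosses at step 2

2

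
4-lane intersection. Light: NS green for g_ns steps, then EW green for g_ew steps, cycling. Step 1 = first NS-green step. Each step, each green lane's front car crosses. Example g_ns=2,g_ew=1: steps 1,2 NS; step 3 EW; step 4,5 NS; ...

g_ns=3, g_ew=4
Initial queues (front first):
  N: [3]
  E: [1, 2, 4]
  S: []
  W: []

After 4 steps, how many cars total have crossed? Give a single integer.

Answer: 2

Derivation:
Step 1 [NS]: N:car3-GO,E:wait,S:empty,W:wait | queues: N=0 E=3 S=0 W=0
Step 2 [NS]: N:empty,E:wait,S:empty,W:wait | queues: N=0 E=3 S=0 W=0
Step 3 [NS]: N:empty,E:wait,S:empty,W:wait | queues: N=0 E=3 S=0 W=0
Step 4 [EW]: N:wait,E:car1-GO,S:wait,W:empty | queues: N=0 E=2 S=0 W=0
Cars crossed by step 4: 2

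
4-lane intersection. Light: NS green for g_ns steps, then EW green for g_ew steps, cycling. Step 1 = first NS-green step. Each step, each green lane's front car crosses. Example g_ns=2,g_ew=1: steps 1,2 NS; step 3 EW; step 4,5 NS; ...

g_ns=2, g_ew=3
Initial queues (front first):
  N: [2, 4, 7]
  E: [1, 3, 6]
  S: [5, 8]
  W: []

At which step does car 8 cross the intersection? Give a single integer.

Step 1 [NS]: N:car2-GO,E:wait,S:car5-GO,W:wait | queues: N=2 E=3 S=1 W=0
Step 2 [NS]: N:car4-GO,E:wait,S:car8-GO,W:wait | queues: N=1 E=3 S=0 W=0
Step 3 [EW]: N:wait,E:car1-GO,S:wait,W:empty | queues: N=1 E=2 S=0 W=0
Step 4 [EW]: N:wait,E:car3-GO,S:wait,W:empty | queues: N=1 E=1 S=0 W=0
Step 5 [EW]: N:wait,E:car6-GO,S:wait,W:empty | queues: N=1 E=0 S=0 W=0
Step 6 [NS]: N:car7-GO,E:wait,S:empty,W:wait | queues: N=0 E=0 S=0 W=0
Car 8 crosses at step 2

2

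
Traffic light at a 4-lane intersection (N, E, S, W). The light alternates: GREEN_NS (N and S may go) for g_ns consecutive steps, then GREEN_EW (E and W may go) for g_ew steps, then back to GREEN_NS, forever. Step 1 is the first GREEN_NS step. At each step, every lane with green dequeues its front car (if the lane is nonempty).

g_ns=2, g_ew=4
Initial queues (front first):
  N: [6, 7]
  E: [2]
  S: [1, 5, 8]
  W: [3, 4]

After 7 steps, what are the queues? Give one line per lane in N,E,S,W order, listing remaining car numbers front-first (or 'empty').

Step 1 [NS]: N:car6-GO,E:wait,S:car1-GO,W:wait | queues: N=1 E=1 S=2 W=2
Step 2 [NS]: N:car7-GO,E:wait,S:car5-GO,W:wait | queues: N=0 E=1 S=1 W=2
Step 3 [EW]: N:wait,E:car2-GO,S:wait,W:car3-GO | queues: N=0 E=0 S=1 W=1
Step 4 [EW]: N:wait,E:empty,S:wait,W:car4-GO | queues: N=0 E=0 S=1 W=0
Step 5 [EW]: N:wait,E:empty,S:wait,W:empty | queues: N=0 E=0 S=1 W=0
Step 6 [EW]: N:wait,E:empty,S:wait,W:empty | queues: N=0 E=0 S=1 W=0
Step 7 [NS]: N:empty,E:wait,S:car8-GO,W:wait | queues: N=0 E=0 S=0 W=0

N: empty
E: empty
S: empty
W: empty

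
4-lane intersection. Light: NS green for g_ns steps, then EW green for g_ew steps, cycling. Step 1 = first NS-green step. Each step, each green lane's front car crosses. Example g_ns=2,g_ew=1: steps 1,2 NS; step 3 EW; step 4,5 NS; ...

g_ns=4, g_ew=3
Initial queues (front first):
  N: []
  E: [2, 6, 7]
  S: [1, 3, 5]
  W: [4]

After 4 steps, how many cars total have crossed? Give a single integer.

Step 1 [NS]: N:empty,E:wait,S:car1-GO,W:wait | queues: N=0 E=3 S=2 W=1
Step 2 [NS]: N:empty,E:wait,S:car3-GO,W:wait | queues: N=0 E=3 S=1 W=1
Step 3 [NS]: N:empty,E:wait,S:car5-GO,W:wait | queues: N=0 E=3 S=0 W=1
Step 4 [NS]: N:empty,E:wait,S:empty,W:wait | queues: N=0 E=3 S=0 W=1
Cars crossed by step 4: 3

Answer: 3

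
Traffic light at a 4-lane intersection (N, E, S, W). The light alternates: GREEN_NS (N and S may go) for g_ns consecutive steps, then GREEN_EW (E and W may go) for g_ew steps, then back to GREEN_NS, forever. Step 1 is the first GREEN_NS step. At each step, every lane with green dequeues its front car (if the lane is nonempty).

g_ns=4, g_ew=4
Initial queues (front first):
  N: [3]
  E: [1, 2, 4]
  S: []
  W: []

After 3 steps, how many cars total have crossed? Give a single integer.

Step 1 [NS]: N:car3-GO,E:wait,S:empty,W:wait | queues: N=0 E=3 S=0 W=0
Step 2 [NS]: N:empty,E:wait,S:empty,W:wait | queues: N=0 E=3 S=0 W=0
Step 3 [NS]: N:empty,E:wait,S:empty,W:wait | queues: N=0 E=3 S=0 W=0
Cars crossed by step 3: 1

Answer: 1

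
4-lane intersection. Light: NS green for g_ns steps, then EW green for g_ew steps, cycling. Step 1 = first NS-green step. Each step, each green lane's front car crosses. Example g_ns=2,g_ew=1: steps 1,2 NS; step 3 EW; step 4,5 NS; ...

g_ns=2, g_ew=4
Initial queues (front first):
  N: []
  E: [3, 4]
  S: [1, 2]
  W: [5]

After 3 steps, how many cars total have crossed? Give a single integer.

Step 1 [NS]: N:empty,E:wait,S:car1-GO,W:wait | queues: N=0 E=2 S=1 W=1
Step 2 [NS]: N:empty,E:wait,S:car2-GO,W:wait | queues: N=0 E=2 S=0 W=1
Step 3 [EW]: N:wait,E:car3-GO,S:wait,W:car5-GO | queues: N=0 E=1 S=0 W=0
Cars crossed by step 3: 4

Answer: 4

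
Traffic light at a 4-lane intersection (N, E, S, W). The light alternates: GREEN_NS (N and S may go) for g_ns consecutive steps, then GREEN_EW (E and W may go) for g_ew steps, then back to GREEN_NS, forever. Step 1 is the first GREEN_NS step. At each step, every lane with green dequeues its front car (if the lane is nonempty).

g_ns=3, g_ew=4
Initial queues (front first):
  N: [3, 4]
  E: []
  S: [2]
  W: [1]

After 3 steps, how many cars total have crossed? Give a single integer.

Answer: 3

Derivation:
Step 1 [NS]: N:car3-GO,E:wait,S:car2-GO,W:wait | queues: N=1 E=0 S=0 W=1
Step 2 [NS]: N:car4-GO,E:wait,S:empty,W:wait | queues: N=0 E=0 S=0 W=1
Step 3 [NS]: N:empty,E:wait,S:empty,W:wait | queues: N=0 E=0 S=0 W=1
Cars crossed by step 3: 3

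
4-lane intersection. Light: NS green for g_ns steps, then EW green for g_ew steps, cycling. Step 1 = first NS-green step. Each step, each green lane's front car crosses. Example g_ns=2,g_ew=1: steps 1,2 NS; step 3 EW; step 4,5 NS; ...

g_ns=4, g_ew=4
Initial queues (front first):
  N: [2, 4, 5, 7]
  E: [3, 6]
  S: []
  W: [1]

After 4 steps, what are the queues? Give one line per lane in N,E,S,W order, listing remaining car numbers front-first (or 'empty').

Step 1 [NS]: N:car2-GO,E:wait,S:empty,W:wait | queues: N=3 E=2 S=0 W=1
Step 2 [NS]: N:car4-GO,E:wait,S:empty,W:wait | queues: N=2 E=2 S=0 W=1
Step 3 [NS]: N:car5-GO,E:wait,S:empty,W:wait | queues: N=1 E=2 S=0 W=1
Step 4 [NS]: N:car7-GO,E:wait,S:empty,W:wait | queues: N=0 E=2 S=0 W=1

N: empty
E: 3 6
S: empty
W: 1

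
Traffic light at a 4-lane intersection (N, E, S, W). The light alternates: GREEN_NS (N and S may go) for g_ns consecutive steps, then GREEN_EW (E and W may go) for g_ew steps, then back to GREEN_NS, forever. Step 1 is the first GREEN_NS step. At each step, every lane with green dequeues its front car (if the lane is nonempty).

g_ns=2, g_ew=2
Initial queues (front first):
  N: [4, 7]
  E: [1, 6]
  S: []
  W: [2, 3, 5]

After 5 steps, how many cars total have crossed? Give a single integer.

Answer: 6

Derivation:
Step 1 [NS]: N:car4-GO,E:wait,S:empty,W:wait | queues: N=1 E=2 S=0 W=3
Step 2 [NS]: N:car7-GO,E:wait,S:empty,W:wait | queues: N=0 E=2 S=0 W=3
Step 3 [EW]: N:wait,E:car1-GO,S:wait,W:car2-GO | queues: N=0 E=1 S=0 W=2
Step 4 [EW]: N:wait,E:car6-GO,S:wait,W:car3-GO | queues: N=0 E=0 S=0 W=1
Step 5 [NS]: N:empty,E:wait,S:empty,W:wait | queues: N=0 E=0 S=0 W=1
Cars crossed by step 5: 6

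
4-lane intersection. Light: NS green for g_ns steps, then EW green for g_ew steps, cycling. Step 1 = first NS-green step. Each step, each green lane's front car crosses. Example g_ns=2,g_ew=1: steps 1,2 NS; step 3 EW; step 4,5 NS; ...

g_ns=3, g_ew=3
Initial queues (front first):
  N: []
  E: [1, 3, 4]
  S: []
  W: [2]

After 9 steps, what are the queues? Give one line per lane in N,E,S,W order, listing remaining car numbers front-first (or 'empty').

Step 1 [NS]: N:empty,E:wait,S:empty,W:wait | queues: N=0 E=3 S=0 W=1
Step 2 [NS]: N:empty,E:wait,S:empty,W:wait | queues: N=0 E=3 S=0 W=1
Step 3 [NS]: N:empty,E:wait,S:empty,W:wait | queues: N=0 E=3 S=0 W=1
Step 4 [EW]: N:wait,E:car1-GO,S:wait,W:car2-GO | queues: N=0 E=2 S=0 W=0
Step 5 [EW]: N:wait,E:car3-GO,S:wait,W:empty | queues: N=0 E=1 S=0 W=0
Step 6 [EW]: N:wait,E:car4-GO,S:wait,W:empty | queues: N=0 E=0 S=0 W=0

N: empty
E: empty
S: empty
W: empty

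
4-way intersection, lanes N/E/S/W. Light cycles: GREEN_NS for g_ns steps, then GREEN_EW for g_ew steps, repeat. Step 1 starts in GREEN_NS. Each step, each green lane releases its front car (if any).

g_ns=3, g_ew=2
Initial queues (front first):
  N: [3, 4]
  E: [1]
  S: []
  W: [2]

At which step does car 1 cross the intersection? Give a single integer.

Step 1 [NS]: N:car3-GO,E:wait,S:empty,W:wait | queues: N=1 E=1 S=0 W=1
Step 2 [NS]: N:car4-GO,E:wait,S:empty,W:wait | queues: N=0 E=1 S=0 W=1
Step 3 [NS]: N:empty,E:wait,S:empty,W:wait | queues: N=0 E=1 S=0 W=1
Step 4 [EW]: N:wait,E:car1-GO,S:wait,W:car2-GO | queues: N=0 E=0 S=0 W=0
Car 1 crosses at step 4

4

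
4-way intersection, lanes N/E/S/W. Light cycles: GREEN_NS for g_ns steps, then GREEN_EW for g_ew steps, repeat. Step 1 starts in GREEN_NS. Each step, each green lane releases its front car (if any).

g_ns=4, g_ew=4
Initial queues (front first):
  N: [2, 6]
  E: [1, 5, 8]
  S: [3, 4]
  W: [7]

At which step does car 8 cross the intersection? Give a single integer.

Step 1 [NS]: N:car2-GO,E:wait,S:car3-GO,W:wait | queues: N=1 E=3 S=1 W=1
Step 2 [NS]: N:car6-GO,E:wait,S:car4-GO,W:wait | queues: N=0 E=3 S=0 W=1
Step 3 [NS]: N:empty,E:wait,S:empty,W:wait | queues: N=0 E=3 S=0 W=1
Step 4 [NS]: N:empty,E:wait,S:empty,W:wait | queues: N=0 E=3 S=0 W=1
Step 5 [EW]: N:wait,E:car1-GO,S:wait,W:car7-GO | queues: N=0 E=2 S=0 W=0
Step 6 [EW]: N:wait,E:car5-GO,S:wait,W:empty | queues: N=0 E=1 S=0 W=0
Step 7 [EW]: N:wait,E:car8-GO,S:wait,W:empty | queues: N=0 E=0 S=0 W=0
Car 8 crosses at step 7

7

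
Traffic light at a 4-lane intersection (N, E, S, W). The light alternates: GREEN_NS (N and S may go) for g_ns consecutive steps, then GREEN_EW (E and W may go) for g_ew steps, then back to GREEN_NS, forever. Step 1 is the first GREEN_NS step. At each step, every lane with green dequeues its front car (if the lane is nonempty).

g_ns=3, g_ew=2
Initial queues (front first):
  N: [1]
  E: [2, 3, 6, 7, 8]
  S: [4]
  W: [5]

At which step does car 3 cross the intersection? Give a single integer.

Step 1 [NS]: N:car1-GO,E:wait,S:car4-GO,W:wait | queues: N=0 E=5 S=0 W=1
Step 2 [NS]: N:empty,E:wait,S:empty,W:wait | queues: N=0 E=5 S=0 W=1
Step 3 [NS]: N:empty,E:wait,S:empty,W:wait | queues: N=0 E=5 S=0 W=1
Step 4 [EW]: N:wait,E:car2-GO,S:wait,W:car5-GO | queues: N=0 E=4 S=0 W=0
Step 5 [EW]: N:wait,E:car3-GO,S:wait,W:empty | queues: N=0 E=3 S=0 W=0
Step 6 [NS]: N:empty,E:wait,S:empty,W:wait | queues: N=0 E=3 S=0 W=0
Step 7 [NS]: N:empty,E:wait,S:empty,W:wait | queues: N=0 E=3 S=0 W=0
Step 8 [NS]: N:empty,E:wait,S:empty,W:wait | queues: N=0 E=3 S=0 W=0
Step 9 [EW]: N:wait,E:car6-GO,S:wait,W:empty | queues: N=0 E=2 S=0 W=0
Step 10 [EW]: N:wait,E:car7-GO,S:wait,W:empty | queues: N=0 E=1 S=0 W=0
Step 11 [NS]: N:empty,E:wait,S:empty,W:wait | queues: N=0 E=1 S=0 W=0
Step 12 [NS]: N:empty,E:wait,S:empty,W:wait | queues: N=0 E=1 S=0 W=0
Step 13 [NS]: N:empty,E:wait,S:empty,W:wait | queues: N=0 E=1 S=0 W=0
Step 14 [EW]: N:wait,E:car8-GO,S:wait,W:empty | queues: N=0 E=0 S=0 W=0
Car 3 crosses at step 5

5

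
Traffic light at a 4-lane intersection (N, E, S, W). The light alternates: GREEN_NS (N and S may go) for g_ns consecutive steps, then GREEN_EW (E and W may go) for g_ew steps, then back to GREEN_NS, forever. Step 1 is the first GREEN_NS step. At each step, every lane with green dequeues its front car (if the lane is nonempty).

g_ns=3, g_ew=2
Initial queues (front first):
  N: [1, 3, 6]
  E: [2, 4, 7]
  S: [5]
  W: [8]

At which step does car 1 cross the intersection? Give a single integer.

Step 1 [NS]: N:car1-GO,E:wait,S:car5-GO,W:wait | queues: N=2 E=3 S=0 W=1
Step 2 [NS]: N:car3-GO,E:wait,S:empty,W:wait | queues: N=1 E=3 S=0 W=1
Step 3 [NS]: N:car6-GO,E:wait,S:empty,W:wait | queues: N=0 E=3 S=0 W=1
Step 4 [EW]: N:wait,E:car2-GO,S:wait,W:car8-GO | queues: N=0 E=2 S=0 W=0
Step 5 [EW]: N:wait,E:car4-GO,S:wait,W:empty | queues: N=0 E=1 S=0 W=0
Step 6 [NS]: N:empty,E:wait,S:empty,W:wait | queues: N=0 E=1 S=0 W=0
Step 7 [NS]: N:empty,E:wait,S:empty,W:wait | queues: N=0 E=1 S=0 W=0
Step 8 [NS]: N:empty,E:wait,S:empty,W:wait | queues: N=0 E=1 S=0 W=0
Step 9 [EW]: N:wait,E:car7-GO,S:wait,W:empty | queues: N=0 E=0 S=0 W=0
Car 1 crosses at step 1

1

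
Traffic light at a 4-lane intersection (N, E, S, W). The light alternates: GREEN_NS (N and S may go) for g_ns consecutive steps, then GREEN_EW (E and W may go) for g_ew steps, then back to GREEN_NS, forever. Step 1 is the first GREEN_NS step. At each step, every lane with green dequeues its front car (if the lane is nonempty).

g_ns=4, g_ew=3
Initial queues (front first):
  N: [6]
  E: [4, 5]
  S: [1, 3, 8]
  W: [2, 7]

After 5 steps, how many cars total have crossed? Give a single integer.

Answer: 6

Derivation:
Step 1 [NS]: N:car6-GO,E:wait,S:car1-GO,W:wait | queues: N=0 E=2 S=2 W=2
Step 2 [NS]: N:empty,E:wait,S:car3-GO,W:wait | queues: N=0 E=2 S=1 W=2
Step 3 [NS]: N:empty,E:wait,S:car8-GO,W:wait | queues: N=0 E=2 S=0 W=2
Step 4 [NS]: N:empty,E:wait,S:empty,W:wait | queues: N=0 E=2 S=0 W=2
Step 5 [EW]: N:wait,E:car4-GO,S:wait,W:car2-GO | queues: N=0 E=1 S=0 W=1
Cars crossed by step 5: 6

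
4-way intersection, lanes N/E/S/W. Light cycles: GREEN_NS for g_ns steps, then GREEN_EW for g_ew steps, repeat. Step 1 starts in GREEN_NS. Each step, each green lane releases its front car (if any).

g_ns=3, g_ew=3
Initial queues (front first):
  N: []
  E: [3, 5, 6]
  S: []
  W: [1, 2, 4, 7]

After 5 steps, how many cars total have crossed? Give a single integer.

Answer: 4

Derivation:
Step 1 [NS]: N:empty,E:wait,S:empty,W:wait | queues: N=0 E=3 S=0 W=4
Step 2 [NS]: N:empty,E:wait,S:empty,W:wait | queues: N=0 E=3 S=0 W=4
Step 3 [NS]: N:empty,E:wait,S:empty,W:wait | queues: N=0 E=3 S=0 W=4
Step 4 [EW]: N:wait,E:car3-GO,S:wait,W:car1-GO | queues: N=0 E=2 S=0 W=3
Step 5 [EW]: N:wait,E:car5-GO,S:wait,W:car2-GO | queues: N=0 E=1 S=0 W=2
Cars crossed by step 5: 4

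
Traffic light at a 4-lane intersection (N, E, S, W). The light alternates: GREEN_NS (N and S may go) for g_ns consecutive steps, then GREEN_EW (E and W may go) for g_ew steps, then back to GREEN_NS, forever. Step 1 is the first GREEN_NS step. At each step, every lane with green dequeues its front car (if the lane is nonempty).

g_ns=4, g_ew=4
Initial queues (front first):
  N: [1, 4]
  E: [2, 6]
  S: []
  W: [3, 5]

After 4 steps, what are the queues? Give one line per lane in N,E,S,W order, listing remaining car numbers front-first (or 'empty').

Step 1 [NS]: N:car1-GO,E:wait,S:empty,W:wait | queues: N=1 E=2 S=0 W=2
Step 2 [NS]: N:car4-GO,E:wait,S:empty,W:wait | queues: N=0 E=2 S=0 W=2
Step 3 [NS]: N:empty,E:wait,S:empty,W:wait | queues: N=0 E=2 S=0 W=2
Step 4 [NS]: N:empty,E:wait,S:empty,W:wait | queues: N=0 E=2 S=0 W=2

N: empty
E: 2 6
S: empty
W: 3 5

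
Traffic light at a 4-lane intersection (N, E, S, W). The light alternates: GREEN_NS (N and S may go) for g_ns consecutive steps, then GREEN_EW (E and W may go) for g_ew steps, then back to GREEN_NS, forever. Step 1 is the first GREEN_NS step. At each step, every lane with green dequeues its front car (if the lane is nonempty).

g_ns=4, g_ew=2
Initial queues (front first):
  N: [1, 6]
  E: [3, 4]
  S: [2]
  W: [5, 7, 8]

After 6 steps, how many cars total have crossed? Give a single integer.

Step 1 [NS]: N:car1-GO,E:wait,S:car2-GO,W:wait | queues: N=1 E=2 S=0 W=3
Step 2 [NS]: N:car6-GO,E:wait,S:empty,W:wait | queues: N=0 E=2 S=0 W=3
Step 3 [NS]: N:empty,E:wait,S:empty,W:wait | queues: N=0 E=2 S=0 W=3
Step 4 [NS]: N:empty,E:wait,S:empty,W:wait | queues: N=0 E=2 S=0 W=3
Step 5 [EW]: N:wait,E:car3-GO,S:wait,W:car5-GO | queues: N=0 E=1 S=0 W=2
Step 6 [EW]: N:wait,E:car4-GO,S:wait,W:car7-GO | queues: N=0 E=0 S=0 W=1
Cars crossed by step 6: 7

Answer: 7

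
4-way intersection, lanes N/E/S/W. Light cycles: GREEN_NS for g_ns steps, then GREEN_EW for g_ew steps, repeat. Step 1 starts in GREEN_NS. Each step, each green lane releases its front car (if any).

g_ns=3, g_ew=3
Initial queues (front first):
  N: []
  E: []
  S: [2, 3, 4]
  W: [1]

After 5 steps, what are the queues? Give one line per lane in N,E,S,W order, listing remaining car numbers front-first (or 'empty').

Step 1 [NS]: N:empty,E:wait,S:car2-GO,W:wait | queues: N=0 E=0 S=2 W=1
Step 2 [NS]: N:empty,E:wait,S:car3-GO,W:wait | queues: N=0 E=0 S=1 W=1
Step 3 [NS]: N:empty,E:wait,S:car4-GO,W:wait | queues: N=0 E=0 S=0 W=1
Step 4 [EW]: N:wait,E:empty,S:wait,W:car1-GO | queues: N=0 E=0 S=0 W=0

N: empty
E: empty
S: empty
W: empty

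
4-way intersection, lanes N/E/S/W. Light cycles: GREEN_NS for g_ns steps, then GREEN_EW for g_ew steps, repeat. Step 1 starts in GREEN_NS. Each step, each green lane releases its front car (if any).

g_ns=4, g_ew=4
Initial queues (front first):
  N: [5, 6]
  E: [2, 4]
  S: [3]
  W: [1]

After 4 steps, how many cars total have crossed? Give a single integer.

Step 1 [NS]: N:car5-GO,E:wait,S:car3-GO,W:wait | queues: N=1 E=2 S=0 W=1
Step 2 [NS]: N:car6-GO,E:wait,S:empty,W:wait | queues: N=0 E=2 S=0 W=1
Step 3 [NS]: N:empty,E:wait,S:empty,W:wait | queues: N=0 E=2 S=0 W=1
Step 4 [NS]: N:empty,E:wait,S:empty,W:wait | queues: N=0 E=2 S=0 W=1
Cars crossed by step 4: 3

Answer: 3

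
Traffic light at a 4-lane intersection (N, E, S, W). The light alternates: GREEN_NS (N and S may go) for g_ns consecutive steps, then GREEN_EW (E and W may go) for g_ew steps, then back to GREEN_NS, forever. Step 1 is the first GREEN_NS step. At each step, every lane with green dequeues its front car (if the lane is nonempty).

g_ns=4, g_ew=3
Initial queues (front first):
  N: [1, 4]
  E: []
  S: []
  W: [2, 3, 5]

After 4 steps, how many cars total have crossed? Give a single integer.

Step 1 [NS]: N:car1-GO,E:wait,S:empty,W:wait | queues: N=1 E=0 S=0 W=3
Step 2 [NS]: N:car4-GO,E:wait,S:empty,W:wait | queues: N=0 E=0 S=0 W=3
Step 3 [NS]: N:empty,E:wait,S:empty,W:wait | queues: N=0 E=0 S=0 W=3
Step 4 [NS]: N:empty,E:wait,S:empty,W:wait | queues: N=0 E=0 S=0 W=3
Cars crossed by step 4: 2

Answer: 2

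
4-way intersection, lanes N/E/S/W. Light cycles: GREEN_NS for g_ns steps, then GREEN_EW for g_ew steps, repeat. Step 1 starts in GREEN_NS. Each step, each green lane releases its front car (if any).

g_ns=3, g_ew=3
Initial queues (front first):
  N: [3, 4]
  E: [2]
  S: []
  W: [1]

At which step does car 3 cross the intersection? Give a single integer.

Step 1 [NS]: N:car3-GO,E:wait,S:empty,W:wait | queues: N=1 E=1 S=0 W=1
Step 2 [NS]: N:car4-GO,E:wait,S:empty,W:wait | queues: N=0 E=1 S=0 W=1
Step 3 [NS]: N:empty,E:wait,S:empty,W:wait | queues: N=0 E=1 S=0 W=1
Step 4 [EW]: N:wait,E:car2-GO,S:wait,W:car1-GO | queues: N=0 E=0 S=0 W=0
Car 3 crosses at step 1

1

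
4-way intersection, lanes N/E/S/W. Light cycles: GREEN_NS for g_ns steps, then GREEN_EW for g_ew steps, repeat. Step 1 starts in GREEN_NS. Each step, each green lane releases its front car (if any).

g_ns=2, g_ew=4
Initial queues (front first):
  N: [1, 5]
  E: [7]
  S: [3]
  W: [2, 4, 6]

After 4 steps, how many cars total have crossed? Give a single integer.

Answer: 6

Derivation:
Step 1 [NS]: N:car1-GO,E:wait,S:car3-GO,W:wait | queues: N=1 E=1 S=0 W=3
Step 2 [NS]: N:car5-GO,E:wait,S:empty,W:wait | queues: N=0 E=1 S=0 W=3
Step 3 [EW]: N:wait,E:car7-GO,S:wait,W:car2-GO | queues: N=0 E=0 S=0 W=2
Step 4 [EW]: N:wait,E:empty,S:wait,W:car4-GO | queues: N=0 E=0 S=0 W=1
Cars crossed by step 4: 6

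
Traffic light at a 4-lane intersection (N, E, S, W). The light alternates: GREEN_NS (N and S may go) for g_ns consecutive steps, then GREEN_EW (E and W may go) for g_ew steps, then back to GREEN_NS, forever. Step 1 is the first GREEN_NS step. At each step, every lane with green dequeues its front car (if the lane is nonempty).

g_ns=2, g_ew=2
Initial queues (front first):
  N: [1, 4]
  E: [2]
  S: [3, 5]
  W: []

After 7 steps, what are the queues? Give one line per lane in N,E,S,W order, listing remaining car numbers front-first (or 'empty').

Step 1 [NS]: N:car1-GO,E:wait,S:car3-GO,W:wait | queues: N=1 E=1 S=1 W=0
Step 2 [NS]: N:car4-GO,E:wait,S:car5-GO,W:wait | queues: N=0 E=1 S=0 W=0
Step 3 [EW]: N:wait,E:car2-GO,S:wait,W:empty | queues: N=0 E=0 S=0 W=0

N: empty
E: empty
S: empty
W: empty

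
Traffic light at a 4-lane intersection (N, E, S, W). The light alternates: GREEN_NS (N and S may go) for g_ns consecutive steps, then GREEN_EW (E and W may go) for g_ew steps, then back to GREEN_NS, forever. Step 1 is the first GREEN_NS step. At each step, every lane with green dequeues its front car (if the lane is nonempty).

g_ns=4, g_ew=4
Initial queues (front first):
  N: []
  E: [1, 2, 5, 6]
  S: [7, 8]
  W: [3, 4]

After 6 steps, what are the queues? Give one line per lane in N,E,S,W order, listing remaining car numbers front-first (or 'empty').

Step 1 [NS]: N:empty,E:wait,S:car7-GO,W:wait | queues: N=0 E=4 S=1 W=2
Step 2 [NS]: N:empty,E:wait,S:car8-GO,W:wait | queues: N=0 E=4 S=0 W=2
Step 3 [NS]: N:empty,E:wait,S:empty,W:wait | queues: N=0 E=4 S=0 W=2
Step 4 [NS]: N:empty,E:wait,S:empty,W:wait | queues: N=0 E=4 S=0 W=2
Step 5 [EW]: N:wait,E:car1-GO,S:wait,W:car3-GO | queues: N=0 E=3 S=0 W=1
Step 6 [EW]: N:wait,E:car2-GO,S:wait,W:car4-GO | queues: N=0 E=2 S=0 W=0

N: empty
E: 5 6
S: empty
W: empty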